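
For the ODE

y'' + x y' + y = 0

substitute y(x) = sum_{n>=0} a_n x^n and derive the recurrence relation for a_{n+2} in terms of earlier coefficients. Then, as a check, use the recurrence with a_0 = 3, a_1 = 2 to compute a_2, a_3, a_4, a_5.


Substitute y = sum_n a_n x^n.
y''(x) has coefficient (n+2)(n+1) a_{n+2} at x^n;
x y'(x) has coefficient n a_n at x^n (shift);
y(x) has coefficient 1 a_n at x^n.
Matching x^n: (n+2)(n+1) a_{n+2} + (n + 1) a_n = 0.
Thus a_{n+2} = (-n - 1) / ((n+1)(n+2)) * a_n.

Check with a_0 = 3, a_1 = 2 (apply the recurrence for n = 0, 1, 2, 3): a_0 = 3, a_1 = 2, a_2 = -3/2, a_3 = -2/3, a_4 = 3/8, a_5 = 2/15.

a_(n+2) = (-n - 1) / ((n+1)(n+2)) * a_n; check: a_0 = 3, a_1 = 2, a_2 = -3/2, a_3 = -2/3, a_4 = 3/8, a_5 = 2/15


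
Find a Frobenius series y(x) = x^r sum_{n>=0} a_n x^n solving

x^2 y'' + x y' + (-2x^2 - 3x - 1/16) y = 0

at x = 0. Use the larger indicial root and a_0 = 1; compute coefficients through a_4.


Write in Frobenius form y'' + (p(x)/x) y' + (q(x)/x^2) y = 0:
  p(x) = 1,  q(x) = -2x^2 - 3x - 1/16.
Indicial equation: r(r-1) + (1) r + (-1/16) = 0 -> roots r_1 = 1/4, r_2 = -1/4.
Take r = r_1 = 1/4. Let y(x) = x^r sum_{n>=0} a_n x^n with a_0 = 1.
Substitute y = x^r sum a_n x^n and match x^{r+n}. The recurrence is
  D(n) a_n - 3 a_{n-1} - 2 a_{n-2} = 0,  where D(n) = (r+n)(r+n-1) + (1)(r+n) + (-1/16).
  a_n = [3 a_{n-1} + 2 a_{n-2}] / D(n).
Since the indicial polynomial factors as (r - r_1)(r - r_2), D(n) = (r_1 + n - r_1)(r_1 + n - r_2) = n(n + 1/2).
Evaluating step by step (a_0 = 1):
  n = 1: D(1) = 1(1 + 1/2) = 3/2; numerator = 3(1) = 3; a_1 = (3)/(3/2) = 2
  n = 2: D(2) = 2(2 + 1/2) = 5; numerator = 3(2) + 2(1) = 8; a_2 = (8)/(5) = 8/5
  n = 3: D(3) = 3(3 + 1/2) = 21/2; numerator = 3(8/5) + 2(2) = 44/5; a_3 = (44/5)/(21/2) = 88/105
  n = 4: D(4) = 4(4 + 1/2) = 18; numerator = 3(88/105) + 2(8/5) = 40/7; a_4 = (40/7)/(18) = 20/63

r = 1/4; a_0 = 1; a_1 = 2; a_2 = 8/5; a_3 = 88/105; a_4 = 20/63


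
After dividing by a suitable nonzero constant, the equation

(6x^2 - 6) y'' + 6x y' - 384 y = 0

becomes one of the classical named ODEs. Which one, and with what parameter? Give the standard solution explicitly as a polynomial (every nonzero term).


All three coefficients share the factor -6; dividing through by -6 gives  (1 - x^2) y'' - x y' + 64 y = 0.
This matches the Chebyshev equation (1 - x^2) y'' - x y' + n^2 y = 0 (note the -x y' term, not -2x y') with n^2 = 64, so n = 8; the polynomial solution is T_8(x).
With y = sum_k a_k x^k, matching x^k gives (k+2)(k+1) a_{k+2} = (k^2 - n^2) a_k = (k - 8)(k + 8) a_k. The right side vanishes at k = 8, so the series with the parity of 8 terminates at degree 8.
Standard normalization: leading coefficient of T_n is 2^(n-1), so a_8 = 2^7 = 128. Work downward with a_k = (k+1)(k+2) a_{k+2} / ((k - 8)(k + 8)):
  a_6 = (7)(8)(128) / ((6 - 8)(6 + 8)) = 7168/(-28) = -256
  a_4 = (5)(6)(-256) / ((4 - 8)(4 + 8)) = -7680/(-48) = 160
  a_2 = (3)(4)(160) / ((2 - 8)(2 + 8)) = 1920/(-60) = -32
  a_0 = (1)(2)(-32) / ((0 - 8)(0 + 8)) = -64/(-64) = 1
Hence T_8(x) = 128 x^8 - 256 x^6 + 160 x^4 - 32 x^2 + 1.

T_8(x); series = 128 x^8 - 256 x^6 + 160 x^4 - 32 x^2 + 1


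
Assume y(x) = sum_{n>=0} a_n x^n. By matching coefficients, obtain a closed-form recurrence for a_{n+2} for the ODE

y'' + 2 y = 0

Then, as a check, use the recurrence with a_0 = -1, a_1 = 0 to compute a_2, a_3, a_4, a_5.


Substitute y = sum_n a_n x^n into y'' + (const) y = 0.
y''(x) = sum_{n>=0} (n+2)(n+1) a_{n+2} x^n.
The ODE becomes sum_n [(n+2)(n+1) a_{n+2} + 2 a_n] x^n = 0.
Setting each coefficient to zero gives the recurrence:
  (n+2)(n+1) a_{n+2} + 2 a_n = 0,
  a_{n+2} = -2 / ((n+1)(n+2)) a_n.

Check with a_0 = -1, a_1 = 0 (apply the recurrence for n = 0, 1, 2, 3): a_0 = -1, a_1 = 0, a_2 = 1, a_3 = 0, a_4 = -1/6, a_5 = 0.

a_{n+2} = -2/((n+1)(n+2)) * a_n; check: a_0 = -1, a_1 = 0, a_2 = 1, a_3 = 0, a_4 = -1/6, a_5 = 0


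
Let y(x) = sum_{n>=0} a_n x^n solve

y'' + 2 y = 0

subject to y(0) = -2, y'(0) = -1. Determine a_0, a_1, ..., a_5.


Ansatz: y(x) = sum_{n>=0} a_n x^n, so y'(x) = sum_{n>=1} n a_n x^(n-1) and y''(x) = sum_{n>=2} n(n-1) a_n x^(n-2).
Substitute into P(x) y'' + Q(x) y' + R(x) y = 0 with P(x) = 1, Q(x) = 0, R(x) = 2, and match powers of x.
Initial conditions: a_0 = -2, a_1 = -1.
Setting the coefficient of each power of x to zero and solving order by order (substituting the coefficients already found):
  x^0: 2 a_2 + 2 a_0 = 0  ->  2 a_2 = -2 a_0 = 4  ->  a_2 = 2
  x^1: 6 a_3 + 2 a_1 = 0  ->  6 a_3 = -2 a_1 = 2  ->  a_3 = 1/3
  x^2: 12 a_4 + 2 a_2 = 0  ->  12 a_4 = -2 a_2 = -4  ->  a_4 = -1/3
  x^3: 20 a_5 + 2 a_3 = 0  ->  20 a_5 = -2 a_3 = -2/3  ->  a_5 = -1/30
Truncated series: y(x) = -2 - x + 2 x^2 + (1/3) x^3 - (1/3) x^4 - (1/30) x^5 + O(x^6).

a_0 = -2; a_1 = -1; a_2 = 2; a_3 = 1/3; a_4 = -1/3; a_5 = -1/30


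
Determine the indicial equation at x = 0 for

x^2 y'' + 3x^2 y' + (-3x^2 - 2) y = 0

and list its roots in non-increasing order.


Divide by x^2 to reach normal form y'' + P_1(x) y' + P_2(x) y = 0 with P_1(x) = 3 and P_2(x) = -3 - 2/x^2.
x = 0 is a singular point because the y-coefficient -3 - 2/x^2 has a pole at x = 0.
It is a regular singular point because x P_1(x) = p(x) = 3x and x^2 P_2(x) = q(x) = -3x^2 - 2 are polynomials, hence analytic at x = 0.
p(0) = 0,  q(0) = -2.
Indicial equation: r(r-1) + p(0) r + q(0) = 0, i.e. r^2 + (p(0) - 1) r + q(0) = 0, i.e. r^2 - 1 r - 2 = 0.
Discriminant: (-1)^2 - 4(-2) = 9, so r = (1 ± 3)/2.
Solving: r_1 = 2, r_2 = -1.

indicial: r^2 - 1 r - 2 = 0; roots r_1 = 2, r_2 = -1


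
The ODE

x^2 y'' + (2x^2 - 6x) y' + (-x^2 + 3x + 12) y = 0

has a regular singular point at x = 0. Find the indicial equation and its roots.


Divide by x^2 to reach normal form y'' + P_1(x) y' + P_2(x) y = 0 with P_1(x) = 2 - 6/x and P_2(x) = -1 + 3/x + 12/x^2.
x = 0 is a singular point because the y'-coefficient 2 - 6/x has a pole at x = 0 and the y-coefficient -1 + 3/x + 12/x^2 has a pole at x = 0.
It is a regular singular point because x P_1(x) = p(x) = 2x - 6 and x^2 P_2(x) = q(x) = -x^2 + 3x + 12 are polynomials, hence analytic at x = 0.
p(0) = -6,  q(0) = 12.
Indicial equation: r(r-1) + p(0) r + q(0) = 0, i.e. r^2 + (p(0) - 1) r + q(0) = 0, i.e. r^2 - 7 r + 12 = 0.
Discriminant: (-7)^2 - 4(12) = 1, so r = (7 ± 1)/2.
Solving: r_1 = 4, r_2 = 3.

indicial: r^2 - 7 r + 12 = 0; roots r_1 = 4, r_2 = 3


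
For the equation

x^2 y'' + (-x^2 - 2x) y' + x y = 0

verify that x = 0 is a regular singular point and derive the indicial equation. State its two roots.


Divide by x^2 to reach normal form y'' + P_1(x) y' + P_2(x) y = 0 with P_1(x) = -1 - 2/x and P_2(x) = 1/x.
x = 0 is a singular point because the y'-coefficient -1 - 2/x has a pole at x = 0 and the y-coefficient 1/x has a pole at x = 0.
It is a regular singular point because x P_1(x) = p(x) = -x - 2 and x^2 P_2(x) = q(x) = x are polynomials, hence analytic at x = 0.
p(0) = -2,  q(0) = 0.
Indicial equation: r(r-1) + p(0) r + q(0) = 0, i.e. r^2 + (p(0) - 1) r + q(0) = 0, i.e. r^2 - 3 r = 0.
Discriminant: (-3)^2 - 4(0) = 9, so r = (3 ± 3)/2.
Solving: r_1 = 3, r_2 = 0.

indicial: r^2 - 3 r = 0; roots r_1 = 3, r_2 = 0


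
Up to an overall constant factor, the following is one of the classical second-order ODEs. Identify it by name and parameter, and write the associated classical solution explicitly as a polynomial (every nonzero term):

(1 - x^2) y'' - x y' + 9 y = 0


The equation is already in a standard form:  (1 - x^2) y'' - x y' + 9 y = 0.
This matches the Chebyshev equation (1 - x^2) y'' - x y' + n^2 y = 0 (note the -x y' term, not -2x y') with n^2 = 9, so n = 3; the polynomial solution is T_3(x).
With y = sum_k a_k x^k, matching x^k gives (k+2)(k+1) a_{k+2} = (k^2 - n^2) a_k = (k - 3)(k + 3) a_k. The right side vanishes at k = 3, so the series with the parity of 3 terminates at degree 3.
Standard normalization: leading coefficient of T_n is 2^(n-1), so a_3 = 2^2 = 4. Work downward with a_k = (k+1)(k+2) a_{k+2} / ((k - 3)(k + 3)):
  a_1 = (2)(3)(4) / ((1 - 3)(1 + 3)) = 24/(-8) = -3
Hence T_3(x) = 4 x^3 - 3 x.

T_3(x); series = 4 x^3 - 3 x


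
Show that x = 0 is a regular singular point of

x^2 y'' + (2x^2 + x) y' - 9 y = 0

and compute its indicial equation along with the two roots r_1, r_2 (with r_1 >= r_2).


Divide by x^2 to reach normal form y'' + P_1(x) y' + P_2(x) y = 0 with P_1(x) = 2 + 1/x and P_2(x) = -9/x^2.
x = 0 is a singular point because the y'-coefficient 2 + 1/x has a pole at x = 0 and the y-coefficient -9/x^2 has a pole at x = 0.
It is a regular singular point because x P_1(x) = p(x) = 2x + 1 and x^2 P_2(x) = q(x) = -9 are polynomials, hence analytic at x = 0.
p(0) = 1,  q(0) = -9.
Indicial equation: r(r-1) + p(0) r + q(0) = 0, i.e. r^2 + (p(0) - 1) r + q(0) = 0, i.e. r^2 - 9 = 0.
Discriminant: (0)^2 - 4(-9) = 36, so r = (0 ± 6)/2.
Solving: r_1 = 3, r_2 = -3.

indicial: r^2 - 9 = 0; roots r_1 = 3, r_2 = -3


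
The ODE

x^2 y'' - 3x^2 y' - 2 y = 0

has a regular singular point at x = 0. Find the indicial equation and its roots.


Divide by x^2 to reach normal form y'' + P_1(x) y' + P_2(x) y = 0 with P_1(x) = -3 and P_2(x) = -2/x^2.
x = 0 is a singular point because the y-coefficient -2/x^2 has a pole at x = 0.
It is a regular singular point because x P_1(x) = p(x) = -3x and x^2 P_2(x) = q(x) = -2 are polynomials, hence analytic at x = 0.
p(0) = 0,  q(0) = -2.
Indicial equation: r(r-1) + p(0) r + q(0) = 0, i.e. r^2 + (p(0) - 1) r + q(0) = 0, i.e. r^2 - 1 r - 2 = 0.
Discriminant: (-1)^2 - 4(-2) = 9, so r = (1 ± 3)/2.
Solving: r_1 = 2, r_2 = -1.

indicial: r^2 - 1 r - 2 = 0; roots r_1 = 2, r_2 = -1


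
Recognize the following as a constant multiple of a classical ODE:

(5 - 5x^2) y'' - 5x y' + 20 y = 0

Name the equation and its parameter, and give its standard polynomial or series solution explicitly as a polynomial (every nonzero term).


All three coefficients share the factor 5; dividing through by 5 gives  (1 - x^2) y'' - x y' + 4 y = 0.
This matches the Chebyshev equation (1 - x^2) y'' - x y' + n^2 y = 0 (note the -x y' term, not -2x y') with n^2 = 4, so n = 2; the polynomial solution is T_2(x).
With y = sum_k a_k x^k, matching x^k gives (k+2)(k+1) a_{k+2} = (k^2 - n^2) a_k = (k - 2)(k + 2) a_k. The right side vanishes at k = 2, so the series with the parity of 2 terminates at degree 2.
Standard normalization: leading coefficient of T_n is 2^(n-1), so a_2 = 2^1 = 2. Work downward with a_k = (k+1)(k+2) a_{k+2} / ((k - 2)(k + 2)):
  a_0 = (1)(2)(2) / ((0 - 2)(0 + 2)) = 4/(-4) = -1
Hence T_2(x) = 2 x^2 - 1.

T_2(x); series = 2 x^2 - 1


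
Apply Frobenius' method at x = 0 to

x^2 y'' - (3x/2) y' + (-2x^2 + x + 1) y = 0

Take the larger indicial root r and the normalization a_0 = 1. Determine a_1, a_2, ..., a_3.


Write in Frobenius form y'' + (p(x)/x) y' + (q(x)/x^2) y = 0:
  p(x) = -3/2,  q(x) = -2x^2 + x + 1.
Indicial equation: r(r-1) + (-3/2) r + (1) = 0 -> roots r_1 = 2, r_2 = 1/2.
Take r = r_1 = 2. Let y(x) = x^r sum_{n>=0} a_n x^n with a_0 = 1.
Substitute y = x^r sum a_n x^n and match x^{r+n}. The recurrence is
  D(n) a_n + 1 a_{n-1} - 2 a_{n-2} = 0,  where D(n) = (r+n)(r+n-1) + (-3/2)(r+n) + (1).
  a_n = [-1 a_{n-1} + 2 a_{n-2}] / D(n).
Since the indicial polynomial factors as (r - r_1)(r - r_2), D(n) = (r_1 + n - r_1)(r_1 + n - r_2) = n(n + 3/2).
Evaluating step by step (a_0 = 1):
  n = 1: D(1) = 1(1 + 3/2) = 5/2; numerator = -1(1) = -1; a_1 = (-1)/(5/2) = -2/5
  n = 2: D(2) = 2(2 + 3/2) = 7; numerator = -1(-2/5) + 2(1) = 12/5; a_2 = (12/5)/(7) = 12/35
  n = 3: D(3) = 3(3 + 3/2) = 27/2; numerator = -1(12/35) + 2(-2/5) = -8/7; a_3 = (-8/7)/(27/2) = -16/189

r = 2; a_0 = 1; a_1 = -2/5; a_2 = 12/35; a_3 = -16/189


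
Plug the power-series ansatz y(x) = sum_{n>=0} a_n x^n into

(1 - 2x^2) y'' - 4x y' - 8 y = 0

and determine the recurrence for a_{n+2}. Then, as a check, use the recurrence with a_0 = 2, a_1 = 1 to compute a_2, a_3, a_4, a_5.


Substitute y = sum_n a_n x^n.
(1 - 2 x^2) y'' contributes (n+2)(n+1) a_{n+2} - 2 n(n-1) a_n at x^n.
-4 x y'(x) contributes -4 n a_n at x^n.
-8 y(x) contributes -8 a_n at x^n.
Matching x^n: (n+2)(n+1) a_{n+2} + (-2 n(n-1) - 4 n - 8) a_n = 0.
Thus a_{n+2} = (2 n(n-1) + 4 n + 8) / ((n+1)(n+2)) * a_n.

Check with a_0 = 2, a_1 = 1 (apply the recurrence for n = 0, 1, 2, 3): a_0 = 2, a_1 = 1, a_2 = 8, a_3 = 2, a_4 = 40/3, a_5 = 16/5.

a_(n+2) = (2 n(n-1) + 4 n + 8) / ((n+1)(n+2)) * a_n; check: a_0 = 2, a_1 = 1, a_2 = 8, a_3 = 2, a_4 = 40/3, a_5 = 16/5


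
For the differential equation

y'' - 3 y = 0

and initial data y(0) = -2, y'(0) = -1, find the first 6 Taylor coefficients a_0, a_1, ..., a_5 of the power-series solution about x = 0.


Ansatz: y(x) = sum_{n>=0} a_n x^n, so y'(x) = sum_{n>=1} n a_n x^(n-1) and y''(x) = sum_{n>=2} n(n-1) a_n x^(n-2).
Substitute into P(x) y'' + Q(x) y' + R(x) y = 0 with P(x) = 1, Q(x) = 0, R(x) = -3, and match powers of x.
Initial conditions: a_0 = -2, a_1 = -1.
Setting the coefficient of each power of x to zero and solving order by order (substituting the coefficients already found):
  x^0: 2 a_2 - 3 a_0 = 0  ->  2 a_2 = 3 a_0 = -6  ->  a_2 = -3
  x^1: 6 a_3 - 3 a_1 = 0  ->  6 a_3 = 3 a_1 = -3  ->  a_3 = -1/2
  x^2: 12 a_4 - 3 a_2 = 0  ->  12 a_4 = 3 a_2 = -9  ->  a_4 = -3/4
  x^3: 20 a_5 - 3 a_3 = 0  ->  20 a_5 = 3 a_3 = -3/2  ->  a_5 = -3/40
Truncated series: y(x) = -2 - x - 3 x^2 - (1/2) x^3 - (3/4) x^4 - (3/40) x^5 + O(x^6).

a_0 = -2; a_1 = -1; a_2 = -3; a_3 = -1/2; a_4 = -3/4; a_5 = -3/40


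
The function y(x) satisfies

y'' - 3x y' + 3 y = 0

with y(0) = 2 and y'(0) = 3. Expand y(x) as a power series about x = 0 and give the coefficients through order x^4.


Ansatz: y(x) = sum_{n>=0} a_n x^n, so y'(x) = sum_{n>=1} n a_n x^(n-1) and y''(x) = sum_{n>=2} n(n-1) a_n x^(n-2).
Substitute into P(x) y'' + Q(x) y' + R(x) y = 0 with P(x) = 1, Q(x) = -3x, R(x) = 3, and match powers of x.
Initial conditions: a_0 = 2, a_1 = 3.
Setting the coefficient of each power of x to zero and solving order by order (substituting the coefficients already found):
  x^0: 2 a_2 + 3 a_0 = 0  ->  2 a_2 = -3 a_0 = -6  ->  a_2 = -3
  x^1: 6 a_3 = 0  ->  a_3 = 0
  x^2: 12 a_4 - 3 a_2 = 0  ->  12 a_4 = 3 a_2 = -9  ->  a_4 = -3/4
Truncated series: y(x) = 2 + 3 x - 3 x^2 - (3/4) x^4 + O(x^5).

a_0 = 2; a_1 = 3; a_2 = -3; a_3 = 0; a_4 = -3/4


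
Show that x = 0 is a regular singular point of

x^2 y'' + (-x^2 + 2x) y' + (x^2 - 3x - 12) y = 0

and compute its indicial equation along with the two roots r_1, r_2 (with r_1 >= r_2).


Divide by x^2 to reach normal form y'' + P_1(x) y' + P_2(x) y = 0 with P_1(x) = -1 + 2/x and P_2(x) = 1 - 3/x - 12/x^2.
x = 0 is a singular point because the y'-coefficient -1 + 2/x has a pole at x = 0 and the y-coefficient 1 - 3/x - 12/x^2 has a pole at x = 0.
It is a regular singular point because x P_1(x) = p(x) = 2 - x and x^2 P_2(x) = q(x) = x^2 - 3x - 12 are polynomials, hence analytic at x = 0.
p(0) = 2,  q(0) = -12.
Indicial equation: r(r-1) + p(0) r + q(0) = 0, i.e. r^2 + (p(0) - 1) r + q(0) = 0, i.e. r^2 + 1 r - 12 = 0.
Discriminant: (1)^2 - 4(-12) = 49, so r = (-1 ± 7)/2.
Solving: r_1 = 3, r_2 = -4.

indicial: r^2 + 1 r - 12 = 0; roots r_1 = 3, r_2 = -4


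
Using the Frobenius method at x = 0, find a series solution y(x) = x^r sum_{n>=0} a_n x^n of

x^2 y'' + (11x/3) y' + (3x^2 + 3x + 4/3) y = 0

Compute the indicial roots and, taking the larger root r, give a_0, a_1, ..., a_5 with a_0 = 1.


Write in Frobenius form y'' + (p(x)/x) y' + (q(x)/x^2) y = 0:
  p(x) = 11/3,  q(x) = 3x^2 + 3x + 4/3.
Indicial equation: r(r-1) + (11/3) r + (4/3) = 0 -> roots r_1 = -2/3, r_2 = -2.
Take r = r_1 = -2/3. Let y(x) = x^r sum_{n>=0} a_n x^n with a_0 = 1.
Substitute y = x^r sum a_n x^n and match x^{r+n}. The recurrence is
  D(n) a_n + 3 a_{n-1} + 3 a_{n-2} = 0,  where D(n) = (r+n)(r+n-1) + (11/3)(r+n) + (4/3).
  a_n = [-3 a_{n-1} - 3 a_{n-2}] / D(n).
Since the indicial polynomial factors as (r - r_1)(r - r_2), D(n) = (r_1 + n - r_1)(r_1 + n - r_2) = n(n + 4/3).
Evaluating step by step (a_0 = 1):
  n = 1: D(1) = 1(1 + 4/3) = 7/3; numerator = -3(1) = -3; a_1 = (-3)/(7/3) = -9/7
  n = 2: D(2) = 2(2 + 4/3) = 20/3; numerator = -3(-9/7) - 3(1) = 6/7; a_2 = (6/7)/(20/3) = 9/70
  n = 3: D(3) = 3(3 + 4/3) = 13; numerator = -3(9/70) - 3(-9/7) = 243/70; a_3 = (243/70)/(13) = 243/910
  n = 4: D(4) = 4(4 + 4/3) = 64/3; numerator = -3(243/910) - 3(9/70) = -108/91; a_4 = (-108/91)/(64/3) = -81/1456
  n = 5: D(5) = 5(5 + 4/3) = 95/3; numerator = -3(-81/1456) - 3(243/910) = -4617/7280; a_5 = (-4617/7280)/(95/3) = -729/36400

r = -2/3; a_0 = 1; a_1 = -9/7; a_2 = 9/70; a_3 = 243/910; a_4 = -81/1456; a_5 = -729/36400


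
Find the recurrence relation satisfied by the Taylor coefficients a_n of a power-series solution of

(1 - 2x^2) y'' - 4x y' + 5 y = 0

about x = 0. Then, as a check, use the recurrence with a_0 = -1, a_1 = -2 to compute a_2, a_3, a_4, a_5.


Substitute y = sum_n a_n x^n.
(1 - 2 x^2) y'' contributes (n+2)(n+1) a_{n+2} - 2 n(n-1) a_n at x^n.
-4 x y'(x) contributes -4 n a_n at x^n.
5 y(x) contributes 5 a_n at x^n.
Matching x^n: (n+2)(n+1) a_{n+2} + (-2 n(n-1) - 4 n + 5) a_n = 0.
Thus a_{n+2} = (2 n(n-1) + 4 n - 5) / ((n+1)(n+2)) * a_n.

Check with a_0 = -1, a_1 = -2 (apply the recurrence for n = 0, 1, 2, 3): a_0 = -1, a_1 = -2, a_2 = 5/2, a_3 = 1/3, a_4 = 35/24, a_5 = 19/60.

a_(n+2) = (2 n(n-1) + 4 n - 5) / ((n+1)(n+2)) * a_n; check: a_0 = -1, a_1 = -2, a_2 = 5/2, a_3 = 1/3, a_4 = 35/24, a_5 = 19/60


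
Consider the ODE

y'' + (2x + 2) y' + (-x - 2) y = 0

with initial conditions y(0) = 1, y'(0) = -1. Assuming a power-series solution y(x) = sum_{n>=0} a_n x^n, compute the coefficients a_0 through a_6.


Ansatz: y(x) = sum_{n>=0} a_n x^n, so y'(x) = sum_{n>=1} n a_n x^(n-1) and y''(x) = sum_{n>=2} n(n-1) a_n x^(n-2).
Substitute into P(x) y'' + Q(x) y' + R(x) y = 0 with P(x) = 1, Q(x) = 2x + 2, R(x) = -x - 2, and match powers of x.
Initial conditions: a_0 = 1, a_1 = -1.
Setting the coefficient of each power of x to zero and solving order by order (substituting the coefficients already found):
  x^0: 2 a_2 + 2 a_1 - 2 a_0 = 0  ->  2 a_2 = -2 a_1 + 2 a_0 = 4  ->  a_2 = 2
  x^1: 6 a_3 + 4 a_2 - a_0 = 0  ->  6 a_3 = -4 a_2 + a_0 = -7  ->  a_3 = -7/6
  x^2: 12 a_4 + 6 a_3 + 2 a_2 - a_1 = 0  ->  12 a_4 = -6 a_3 - 2 a_2 + a_1 = 2  ->  a_4 = 1/6
  x^3: 20 a_5 + 8 a_4 + 4 a_3 - a_2 = 0  ->  20 a_5 = -8 a_4 - 4 a_3 + a_2 = 16/3  ->  a_5 = 4/15
  x^4: 30 a_6 + 10 a_5 + 6 a_4 - a_3 = 0  ->  30 a_6 = -10 a_5 - 6 a_4 + a_3 = -29/6  ->  a_6 = -29/180
Truncated series: y(x) = 1 - x + 2 x^2 - (7/6) x^3 + (1/6) x^4 + (4/15) x^5 - (29/180) x^6 + O(x^7).

a_0 = 1; a_1 = -1; a_2 = 2; a_3 = -7/6; a_4 = 1/6; a_5 = 4/15; a_6 = -29/180


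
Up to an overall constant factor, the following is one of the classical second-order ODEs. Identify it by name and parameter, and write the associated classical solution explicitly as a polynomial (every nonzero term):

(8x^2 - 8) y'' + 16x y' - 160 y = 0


All three coefficients share the factor -8; dividing through by -8 gives  (1 - x^2) y'' - 2x y' + 20 y = 0.
This matches the Legendre equation (1 - x^2) y'' - 2x y' + n(n+1) y = 0 (note the -2x y' term) with n(n+1) = 20, so n = 4; the polynomial solution is P_4(x).
With y = sum_k a_k x^k, matching x^k gives (k+2)(k+1) a_{k+2} = [k(k+1) - n(n+1)] a_k = (k - 4)(k + 5) a_k. The right side vanishes at k = 4, so the series with the parity of 4 terminates at degree 4.
Standard normalization (P_n(1) = 1): leading coefficient (2n)!/(2^n (n!)^2) = 40320/(16*576) = 35/8, so a_4 = 35/8. Work downward with a_k = (k+1)(k+2) a_{k+2} / ((k - 4)(k + 5)):
  a_2 = (3)(4)(35/8) / ((2 - 4)(2 + 5)) = (105/2)/(-14) = -15/4
  a_0 = (1)(2)(-15/4) / ((0 - 4)(0 + 5)) = (-15/2)/(-20) = 3/8
Hence P_4(x) = 35 x^4/8 - 15 x^2/4 + 3/8.

P_4(x); series = 35 x^4/8 - 15 x^2/4 + 3/8


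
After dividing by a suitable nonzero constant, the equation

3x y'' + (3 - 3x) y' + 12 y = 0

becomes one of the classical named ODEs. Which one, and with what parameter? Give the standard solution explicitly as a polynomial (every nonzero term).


All three coefficients share the factor 3; dividing through by 3 gives  x y'' + (1 - x) y' + 4 y = 0.
This matches the Laguerre equation x y'' + (1 - x) y' + n y = 0 with n = 4; the polynomial solution is L_4(x).
With y = sum_k a_k x^k, matching x^k gives (k+1)k a_{k+1} + (k+1) a_{k+1} - k a_k + n a_k = 0, i.e. (k+1)^2 a_{k+1} = (k - n) a_k = (k - 4) a_k. The right side vanishes at k = 4, so the series terminates at degree 4.
Standard normalization L_n(0) = 1 gives a_0 = 1. Work upward with a_{k+1} = (k - 4) a_k / (k+1)^2:
  a_1 = (0 - 4)(1) / 1^2 = -4/1 = -4
  a_2 = (1 - 4)(-4) / 2^2 = 12/4 = 3
  a_3 = (2 - 4)(3) / 3^2 = -6/9 = -2/3
  a_4 = (3 - 4)(-2/3) / 4^2 = (2/3)/16 = 1/24
Hence L_4(x) = x^4/24 - 2 x^3/3 + 3 x^2 - 4 x + 1.

L_4(x); series = x^4/24 - 2 x^3/3 + 3 x^2 - 4 x + 1


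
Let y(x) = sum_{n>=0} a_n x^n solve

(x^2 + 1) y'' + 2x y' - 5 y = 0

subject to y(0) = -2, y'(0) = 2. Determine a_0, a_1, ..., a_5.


Ansatz: y(x) = sum_{n>=0} a_n x^n, so y'(x) = sum_{n>=1} n a_n x^(n-1) and y''(x) = sum_{n>=2} n(n-1) a_n x^(n-2).
Substitute into P(x) y'' + Q(x) y' + R(x) y = 0 with P(x) = x^2 + 1, Q(x) = 2x, R(x) = -5, and match powers of x.
Initial conditions: a_0 = -2, a_1 = 2.
Setting the coefficient of each power of x to zero and solving order by order (substituting the coefficients already found):
  x^0: 2 a_2 - 5 a_0 = 0  ->  2 a_2 = 5 a_0 = -10  ->  a_2 = -5
  x^1: 6 a_3 - 3 a_1 = 0  ->  6 a_3 = 3 a_1 = 6  ->  a_3 = 1
  x^2: 12 a_4 + a_2 = 0  ->  12 a_4 = -a_2 = 5  ->  a_4 = 5/12
  x^3: 20 a_5 + 7 a_3 = 0  ->  20 a_5 = -7 a_3 = -7  ->  a_5 = -7/20
Truncated series: y(x) = -2 + 2 x - 5 x^2 + x^3 + (5/12) x^4 - (7/20) x^5 + O(x^6).

a_0 = -2; a_1 = 2; a_2 = -5; a_3 = 1; a_4 = 5/12; a_5 = -7/20


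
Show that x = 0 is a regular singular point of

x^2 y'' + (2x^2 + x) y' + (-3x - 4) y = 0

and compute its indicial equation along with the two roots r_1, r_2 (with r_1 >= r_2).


Divide by x^2 to reach normal form y'' + P_1(x) y' + P_2(x) y = 0 with P_1(x) = 2 + 1/x and P_2(x) = -3/x - 4/x^2.
x = 0 is a singular point because the y'-coefficient 2 + 1/x has a pole at x = 0 and the y-coefficient -3/x - 4/x^2 has a pole at x = 0.
It is a regular singular point because x P_1(x) = p(x) = 2x + 1 and x^2 P_2(x) = q(x) = -3x - 4 are polynomials, hence analytic at x = 0.
p(0) = 1,  q(0) = -4.
Indicial equation: r(r-1) + p(0) r + q(0) = 0, i.e. r^2 + (p(0) - 1) r + q(0) = 0, i.e. r^2 - 4 = 0.
Discriminant: (0)^2 - 4(-4) = 16, so r = (0 ± 4)/2.
Solving: r_1 = 2, r_2 = -2.

indicial: r^2 - 4 = 0; roots r_1 = 2, r_2 = -2


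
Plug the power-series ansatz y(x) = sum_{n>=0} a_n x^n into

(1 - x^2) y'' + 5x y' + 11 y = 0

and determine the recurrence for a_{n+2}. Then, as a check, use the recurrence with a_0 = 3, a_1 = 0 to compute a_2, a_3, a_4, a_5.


Substitute y = sum_n a_n x^n.
(1 - 1 x^2) y'' contributes (n+2)(n+1) a_{n+2} - n(n-1) a_n at x^n.
5 x y'(x) contributes 5 n a_n at x^n.
11 y(x) contributes 11 a_n at x^n.
Matching x^n: (n+2)(n+1) a_{n+2} + (-n(n-1) + 5 n + 11) a_n = 0.
Thus a_{n+2} = (n(n-1) - 5 n - 11) / ((n+1)(n+2)) * a_n.

Check with a_0 = 3, a_1 = 0 (apply the recurrence for n = 0, 1, 2, 3): a_0 = 3, a_1 = 0, a_2 = -33/2, a_3 = 0, a_4 = 209/8, a_5 = 0.

a_(n+2) = (n(n-1) - 5 n - 11) / ((n+1)(n+2)) * a_n; check: a_0 = 3, a_1 = 0, a_2 = -33/2, a_3 = 0, a_4 = 209/8, a_5 = 0


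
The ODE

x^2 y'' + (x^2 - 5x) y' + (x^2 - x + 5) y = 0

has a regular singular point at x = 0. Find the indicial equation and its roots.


Divide by x^2 to reach normal form y'' + P_1(x) y' + P_2(x) y = 0 with P_1(x) = 1 - 5/x and P_2(x) = 1 - 1/x + 5/x^2.
x = 0 is a singular point because the y'-coefficient 1 - 5/x has a pole at x = 0 and the y-coefficient 1 - 1/x + 5/x^2 has a pole at x = 0.
It is a regular singular point because x P_1(x) = p(x) = x - 5 and x^2 P_2(x) = q(x) = x^2 - x + 5 are polynomials, hence analytic at x = 0.
p(0) = -5,  q(0) = 5.
Indicial equation: r(r-1) + p(0) r + q(0) = 0, i.e. r^2 + (p(0) - 1) r + q(0) = 0, i.e. r^2 - 6 r + 5 = 0.
Discriminant: (-6)^2 - 4(5) = 16, so r = (6 ± 4)/2.
Solving: r_1 = 5, r_2 = 1.

indicial: r^2 - 6 r + 5 = 0; roots r_1 = 5, r_2 = 1


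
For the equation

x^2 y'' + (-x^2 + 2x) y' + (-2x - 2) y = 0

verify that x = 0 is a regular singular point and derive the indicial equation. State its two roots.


Divide by x^2 to reach normal form y'' + P_1(x) y' + P_2(x) y = 0 with P_1(x) = -1 + 2/x and P_2(x) = -2/x - 2/x^2.
x = 0 is a singular point because the y'-coefficient -1 + 2/x has a pole at x = 0 and the y-coefficient -2/x - 2/x^2 has a pole at x = 0.
It is a regular singular point because x P_1(x) = p(x) = 2 - x and x^2 P_2(x) = q(x) = -2x - 2 are polynomials, hence analytic at x = 0.
p(0) = 2,  q(0) = -2.
Indicial equation: r(r-1) + p(0) r + q(0) = 0, i.e. r^2 + (p(0) - 1) r + q(0) = 0, i.e. r^2 + 1 r - 2 = 0.
Discriminant: (1)^2 - 4(-2) = 9, so r = (-1 ± 3)/2.
Solving: r_1 = 1, r_2 = -2.

indicial: r^2 + 1 r - 2 = 0; roots r_1 = 1, r_2 = -2


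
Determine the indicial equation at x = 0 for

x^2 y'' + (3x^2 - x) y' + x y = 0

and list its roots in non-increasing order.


Divide by x^2 to reach normal form y'' + P_1(x) y' + P_2(x) y = 0 with P_1(x) = 3 - 1/x and P_2(x) = 1/x.
x = 0 is a singular point because the y'-coefficient 3 - 1/x has a pole at x = 0 and the y-coefficient 1/x has a pole at x = 0.
It is a regular singular point because x P_1(x) = p(x) = 3x - 1 and x^2 P_2(x) = q(x) = x are polynomials, hence analytic at x = 0.
p(0) = -1,  q(0) = 0.
Indicial equation: r(r-1) + p(0) r + q(0) = 0, i.e. r^2 + (p(0) - 1) r + q(0) = 0, i.e. r^2 - 2 r = 0.
Discriminant: (-2)^2 - 4(0) = 4, so r = (2 ± 2)/2.
Solving: r_1 = 2, r_2 = 0.

indicial: r^2 - 2 r = 0; roots r_1 = 2, r_2 = 0


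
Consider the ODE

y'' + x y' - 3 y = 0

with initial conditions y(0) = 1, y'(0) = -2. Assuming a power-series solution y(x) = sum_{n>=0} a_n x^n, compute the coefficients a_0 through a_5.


Ansatz: y(x) = sum_{n>=0} a_n x^n, so y'(x) = sum_{n>=1} n a_n x^(n-1) and y''(x) = sum_{n>=2} n(n-1) a_n x^(n-2).
Substitute into P(x) y'' + Q(x) y' + R(x) y = 0 with P(x) = 1, Q(x) = x, R(x) = -3, and match powers of x.
Initial conditions: a_0 = 1, a_1 = -2.
Setting the coefficient of each power of x to zero and solving order by order (substituting the coefficients already found):
  x^0: 2 a_2 - 3 a_0 = 0  ->  2 a_2 = 3 a_0 = 3  ->  a_2 = 3/2
  x^1: 6 a_3 - 2 a_1 = 0  ->  6 a_3 = 2 a_1 = -4  ->  a_3 = -2/3
  x^2: 12 a_4 - a_2 = 0  ->  12 a_4 = a_2 = 3/2  ->  a_4 = 1/8
  x^3: 20 a_5 = 0  ->  a_5 = 0
Truncated series: y(x) = 1 - 2 x + (3/2) x^2 - (2/3) x^3 + (1/8) x^4 + O(x^6).

a_0 = 1; a_1 = -2; a_2 = 3/2; a_3 = -2/3; a_4 = 1/8; a_5 = 0


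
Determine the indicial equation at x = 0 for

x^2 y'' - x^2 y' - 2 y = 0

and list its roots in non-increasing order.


Divide by x^2 to reach normal form y'' + P_1(x) y' + P_2(x) y = 0 with P_1(x) = -1 and P_2(x) = -2/x^2.
x = 0 is a singular point because the y-coefficient -2/x^2 has a pole at x = 0.
It is a regular singular point because x P_1(x) = p(x) = -x and x^2 P_2(x) = q(x) = -2 are polynomials, hence analytic at x = 0.
p(0) = 0,  q(0) = -2.
Indicial equation: r(r-1) + p(0) r + q(0) = 0, i.e. r^2 + (p(0) - 1) r + q(0) = 0, i.e. r^2 - 1 r - 2 = 0.
Discriminant: (-1)^2 - 4(-2) = 9, so r = (1 ± 3)/2.
Solving: r_1 = 2, r_2 = -1.

indicial: r^2 - 1 r - 2 = 0; roots r_1 = 2, r_2 = -1


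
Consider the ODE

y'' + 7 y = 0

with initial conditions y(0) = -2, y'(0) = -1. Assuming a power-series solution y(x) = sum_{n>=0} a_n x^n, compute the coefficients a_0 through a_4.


Ansatz: y(x) = sum_{n>=0} a_n x^n, so y'(x) = sum_{n>=1} n a_n x^(n-1) and y''(x) = sum_{n>=2} n(n-1) a_n x^(n-2).
Substitute into P(x) y'' + Q(x) y' + R(x) y = 0 with P(x) = 1, Q(x) = 0, R(x) = 7, and match powers of x.
Initial conditions: a_0 = -2, a_1 = -1.
Setting the coefficient of each power of x to zero and solving order by order (substituting the coefficients already found):
  x^0: 2 a_2 + 7 a_0 = 0  ->  2 a_2 = -7 a_0 = 14  ->  a_2 = 7
  x^1: 6 a_3 + 7 a_1 = 0  ->  6 a_3 = -7 a_1 = 7  ->  a_3 = 7/6
  x^2: 12 a_4 + 7 a_2 = 0  ->  12 a_4 = -7 a_2 = -49  ->  a_4 = -49/12
Truncated series: y(x) = -2 - x + 7 x^2 + (7/6) x^3 - (49/12) x^4 + O(x^5).

a_0 = -2; a_1 = -1; a_2 = 7; a_3 = 7/6; a_4 = -49/12


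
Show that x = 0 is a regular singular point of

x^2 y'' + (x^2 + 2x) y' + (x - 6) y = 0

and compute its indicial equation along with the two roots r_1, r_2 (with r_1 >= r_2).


Divide by x^2 to reach normal form y'' + P_1(x) y' + P_2(x) y = 0 with P_1(x) = 1 + 2/x and P_2(x) = 1/x - 6/x^2.
x = 0 is a singular point because the y'-coefficient 1 + 2/x has a pole at x = 0 and the y-coefficient 1/x - 6/x^2 has a pole at x = 0.
It is a regular singular point because x P_1(x) = p(x) = x + 2 and x^2 P_2(x) = q(x) = x - 6 are polynomials, hence analytic at x = 0.
p(0) = 2,  q(0) = -6.
Indicial equation: r(r-1) + p(0) r + q(0) = 0, i.e. r^2 + (p(0) - 1) r + q(0) = 0, i.e. r^2 + 1 r - 6 = 0.
Discriminant: (1)^2 - 4(-6) = 25, so r = (-1 ± 5)/2.
Solving: r_1 = 2, r_2 = -3.

indicial: r^2 + 1 r - 6 = 0; roots r_1 = 2, r_2 = -3


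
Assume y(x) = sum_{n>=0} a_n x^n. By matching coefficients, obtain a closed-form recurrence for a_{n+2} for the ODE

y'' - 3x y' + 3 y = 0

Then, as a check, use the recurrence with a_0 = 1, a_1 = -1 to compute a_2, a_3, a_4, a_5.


Substitute y = sum_n a_n x^n.
y''(x) has coefficient (n+2)(n+1) a_{n+2} at x^n;
-3 x y'(x) has coefficient -3 n a_n at x^n (shift);
3 y(x) has coefficient 3 a_n at x^n.
Matching x^n: (n+2)(n+1) a_{n+2} + (-3n + 3) a_n = 0.
Thus a_{n+2} = (3n - 3) / ((n+1)(n+2)) * a_n.

Check with a_0 = 1, a_1 = -1 (apply the recurrence for n = 0, 1, 2, 3): a_0 = 1, a_1 = -1, a_2 = -3/2, a_3 = 0, a_4 = -3/8, a_5 = 0.

a_(n+2) = (3n - 3) / ((n+1)(n+2)) * a_n; check: a_0 = 1, a_1 = -1, a_2 = -3/2, a_3 = 0, a_4 = -3/8, a_5 = 0


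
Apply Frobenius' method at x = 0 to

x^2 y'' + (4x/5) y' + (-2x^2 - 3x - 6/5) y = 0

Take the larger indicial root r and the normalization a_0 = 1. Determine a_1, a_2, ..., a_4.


Write in Frobenius form y'' + (p(x)/x) y' + (q(x)/x^2) y = 0:
  p(x) = 4/5,  q(x) = -2x^2 - 3x - 6/5.
Indicial equation: r(r-1) + (4/5) r + (-6/5) = 0 -> roots r_1 = 6/5, r_2 = -1.
Take r = r_1 = 6/5. Let y(x) = x^r sum_{n>=0} a_n x^n with a_0 = 1.
Substitute y = x^r sum a_n x^n and match x^{r+n}. The recurrence is
  D(n) a_n - 3 a_{n-1} - 2 a_{n-2} = 0,  where D(n) = (r+n)(r+n-1) + (4/5)(r+n) + (-6/5).
  a_n = [3 a_{n-1} + 2 a_{n-2}] / D(n).
Since the indicial polynomial factors as (r - r_1)(r - r_2), D(n) = (r_1 + n - r_1)(r_1 + n - r_2) = n(n + 11/5).
Evaluating step by step (a_0 = 1):
  n = 1: D(1) = 1(1 + 11/5) = 16/5; numerator = 3(1) = 3; a_1 = (3)/(16/5) = 15/16
  n = 2: D(2) = 2(2 + 11/5) = 42/5; numerator = 3(15/16) + 2(1) = 77/16; a_2 = (77/16)/(42/5) = 55/96
  n = 3: D(3) = 3(3 + 11/5) = 78/5; numerator = 3(55/96) + 2(15/16) = 115/32; a_3 = (115/32)/(78/5) = 575/2496
  n = 4: D(4) = 4(4 + 11/5) = 124/5; numerator = 3(575/2496) + 2(55/96) = 4585/2496; a_4 = (4585/2496)/(124/5) = 22925/309504

r = 6/5; a_0 = 1; a_1 = 15/16; a_2 = 55/96; a_3 = 575/2496; a_4 = 22925/309504


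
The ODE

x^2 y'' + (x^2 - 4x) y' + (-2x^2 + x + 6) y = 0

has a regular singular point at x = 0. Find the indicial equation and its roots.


Divide by x^2 to reach normal form y'' + P_1(x) y' + P_2(x) y = 0 with P_1(x) = 1 - 4/x and P_2(x) = -2 + 1/x + 6/x^2.
x = 0 is a singular point because the y'-coefficient 1 - 4/x has a pole at x = 0 and the y-coefficient -2 + 1/x + 6/x^2 has a pole at x = 0.
It is a regular singular point because x P_1(x) = p(x) = x - 4 and x^2 P_2(x) = q(x) = -2x^2 + x + 6 are polynomials, hence analytic at x = 0.
p(0) = -4,  q(0) = 6.
Indicial equation: r(r-1) + p(0) r + q(0) = 0, i.e. r^2 + (p(0) - 1) r + q(0) = 0, i.e. r^2 - 5 r + 6 = 0.
Discriminant: (-5)^2 - 4(6) = 1, so r = (5 ± 1)/2.
Solving: r_1 = 3, r_2 = 2.

indicial: r^2 - 5 r + 6 = 0; roots r_1 = 3, r_2 = 2


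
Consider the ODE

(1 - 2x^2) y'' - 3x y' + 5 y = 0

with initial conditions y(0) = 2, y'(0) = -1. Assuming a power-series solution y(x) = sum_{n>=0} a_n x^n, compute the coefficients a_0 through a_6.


Ansatz: y(x) = sum_{n>=0} a_n x^n, so y'(x) = sum_{n>=1} n a_n x^(n-1) and y''(x) = sum_{n>=2} n(n-1) a_n x^(n-2).
Substitute into P(x) y'' + Q(x) y' + R(x) y = 0 with P(x) = 1 - 2x^2, Q(x) = -3x, R(x) = 5, and match powers of x.
Initial conditions: a_0 = 2, a_1 = -1.
Setting the coefficient of each power of x to zero and solving order by order (substituting the coefficients already found):
  x^0: 2 a_2 + 5 a_0 = 0  ->  2 a_2 = -5 a_0 = -10  ->  a_2 = -5
  x^1: 6 a_3 + 2 a_1 = 0  ->  6 a_3 = -2 a_1 = 2  ->  a_3 = 1/3
  x^2: 12 a_4 - 5 a_2 = 0  ->  12 a_4 = 5 a_2 = -25  ->  a_4 = -25/12
  x^3: 20 a_5 - 16 a_3 = 0  ->  20 a_5 = 16 a_3 = 16/3  ->  a_5 = 4/15
  x^4: 30 a_6 - 31 a_4 = 0  ->  30 a_6 = 31 a_4 = -775/12  ->  a_6 = -155/72
Truncated series: y(x) = 2 - x - 5 x^2 + (1/3) x^3 - (25/12) x^4 + (4/15) x^5 - (155/72) x^6 + O(x^7).

a_0 = 2; a_1 = -1; a_2 = -5; a_3 = 1/3; a_4 = -25/12; a_5 = 4/15; a_6 = -155/72


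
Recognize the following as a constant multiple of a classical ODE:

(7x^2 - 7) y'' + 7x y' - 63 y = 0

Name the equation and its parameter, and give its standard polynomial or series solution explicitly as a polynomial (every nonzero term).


All three coefficients share the factor -7; dividing through by -7 gives  (1 - x^2) y'' - x y' + 9 y = 0.
This matches the Chebyshev equation (1 - x^2) y'' - x y' + n^2 y = 0 (note the -x y' term, not -2x y') with n^2 = 9, so n = 3; the polynomial solution is T_3(x).
With y = sum_k a_k x^k, matching x^k gives (k+2)(k+1) a_{k+2} = (k^2 - n^2) a_k = (k - 3)(k + 3) a_k. The right side vanishes at k = 3, so the series with the parity of 3 terminates at degree 3.
Standard normalization: leading coefficient of T_n is 2^(n-1), so a_3 = 2^2 = 4. Work downward with a_k = (k+1)(k+2) a_{k+2} / ((k - 3)(k + 3)):
  a_1 = (2)(3)(4) / ((1 - 3)(1 + 3)) = 24/(-8) = -3
Hence T_3(x) = 4 x^3 - 3 x.

T_3(x); series = 4 x^3 - 3 x


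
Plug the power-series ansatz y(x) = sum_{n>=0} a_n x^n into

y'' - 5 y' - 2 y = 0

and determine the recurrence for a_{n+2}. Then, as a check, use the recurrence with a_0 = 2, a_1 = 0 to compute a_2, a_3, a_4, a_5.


Substitute y = sum_n a_n x^n.
y''(x) has coefficient (n+2)(n+1) a_{n+2} at x^n;
-5 y'(x) has coefficient -5 (n+1) a_{n+1} at x^n;
-2 y(x) has coefficient -2 a_n at x^n.
Matching x^n: (n+2)(n+1) a_{n+2} - 5 (n+1) a_{n+1} - 2 a_n = 0.
Thus a_{n+2} = [5 (n+1) a_{n+1} + 2 a_n] / ((n+1)(n+2)).

Check with a_0 = 2, a_1 = 0 (apply the recurrence for n = 0, 1, 2, 3): a_0 = 2, a_1 = 0, a_2 = 2, a_3 = 10/3, a_4 = 9/2, a_5 = 29/6.

a_(n+2) = [5 (n+1) a_(n+1) + 2 a_n] / ((n+1)(n+2)); check: a_0 = 2, a_1 = 0, a_2 = 2, a_3 = 10/3, a_4 = 9/2, a_5 = 29/6


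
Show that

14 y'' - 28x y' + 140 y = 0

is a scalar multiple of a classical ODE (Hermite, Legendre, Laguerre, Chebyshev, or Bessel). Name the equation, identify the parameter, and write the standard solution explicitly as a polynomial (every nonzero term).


All three coefficients share the factor 14; dividing through by 14 gives  y'' - 2x y' + 10 y = 0.
This matches the Hermite equation y'' - 2x y' + 2n y = 0 with 2n = 10, so n = 5; the polynomial solution is H_5(x).
With y = sum_k a_k x^k, matching x^k gives (k+2)(k+1) a_{k+2} = 2(k - n) a_k = 2(k - 5) a_k. The right side vanishes at k = 5, so the series with the parity of 5 terminates at degree 5.
Standard normalization: leading coefficient of H_n is 2^n, so a_5 = 2^5 = 32. Work downward with a_k = (k+1)(k+2) a_{k+2} / (2(k - n)):
  a_3 = (4)(5)(32) / (2(3 - 5)) = 640/(-4) = -160
  a_1 = (2)(3)(-160) / (2(1 - 5)) = -960/(-8) = 120
Hence H_5(x) = 32 x^5 - 160 x^3 + 120 x.

H_5(x); series = 32 x^5 - 160 x^3 + 120 x


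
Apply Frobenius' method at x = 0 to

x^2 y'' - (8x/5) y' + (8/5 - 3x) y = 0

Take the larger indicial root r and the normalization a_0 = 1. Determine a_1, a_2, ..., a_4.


Write in Frobenius form y'' + (p(x)/x) y' + (q(x)/x^2) y = 0:
  p(x) = -8/5,  q(x) = 8/5 - 3x.
Indicial equation: r(r-1) + (-8/5) r + (8/5) = 0 -> roots r_1 = 8/5, r_2 = 1.
Take r = r_1 = 8/5. Let y(x) = x^r sum_{n>=0} a_n x^n with a_0 = 1.
Substitute y = x^r sum a_n x^n and match x^{r+n}. The recurrence is
  D(n) a_n - 3 a_{n-1} = 0,  where D(n) = (r+n)(r+n-1) + (-8/5)(r+n) + (8/5).
  a_n = 3 / D(n) * a_{n-1}.
Since the indicial polynomial factors as (r - r_1)(r - r_2), D(n) = (r_1 + n - r_1)(r_1 + n - r_2) = n(n + 3/5).
Evaluating step by step (a_0 = 1):
  n = 1: D(1) = 1(1 + 3/5) = 8/5; numerator = 3(1) = 3; a_1 = (3)/(8/5) = 15/8
  n = 2: D(2) = 2(2 + 3/5) = 26/5; numerator = 3(15/8) = 45/8; a_2 = (45/8)/(26/5) = 225/208
  n = 3: D(3) = 3(3 + 3/5) = 54/5; numerator = 3(225/208) = 675/208; a_3 = (675/208)/(54/5) = 125/416
  n = 4: D(4) = 4(4 + 3/5) = 92/5; numerator = 3(125/416) = 375/416; a_4 = (375/416)/(92/5) = 1875/38272

r = 8/5; a_0 = 1; a_1 = 15/8; a_2 = 225/208; a_3 = 125/416; a_4 = 1875/38272


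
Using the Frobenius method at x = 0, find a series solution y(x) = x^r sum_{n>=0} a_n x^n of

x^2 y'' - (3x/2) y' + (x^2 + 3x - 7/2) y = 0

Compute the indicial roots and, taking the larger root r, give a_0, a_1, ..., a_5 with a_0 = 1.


Write in Frobenius form y'' + (p(x)/x) y' + (q(x)/x^2) y = 0:
  p(x) = -3/2,  q(x) = x^2 + 3x - 7/2.
Indicial equation: r(r-1) + (-3/2) r + (-7/2) = 0 -> roots r_1 = 7/2, r_2 = -1.
Take r = r_1 = 7/2. Let y(x) = x^r sum_{n>=0} a_n x^n with a_0 = 1.
Substitute y = x^r sum a_n x^n and match x^{r+n}. The recurrence is
  D(n) a_n + 3 a_{n-1} + 1 a_{n-2} = 0,  where D(n) = (r+n)(r+n-1) + (-3/2)(r+n) + (-7/2).
  a_n = [-3 a_{n-1} - 1 a_{n-2}] / D(n).
Since the indicial polynomial factors as (r - r_1)(r - r_2), D(n) = (r_1 + n - r_1)(r_1 + n - r_2) = n(n + 9/2).
Evaluating step by step (a_0 = 1):
  n = 1: D(1) = 1(1 + 9/2) = 11/2; numerator = -3(1) = -3; a_1 = (-3)/(11/2) = -6/11
  n = 2: D(2) = 2(2 + 9/2) = 13; numerator = -3(-6/11) - 1(1) = 7/11; a_2 = (7/11)/(13) = 7/143
  n = 3: D(3) = 3(3 + 9/2) = 45/2; numerator = -3(7/143) - 1(-6/11) = 57/143; a_3 = (57/143)/(45/2) = 38/2145
  n = 4: D(4) = 4(4 + 9/2) = 34; numerator = -3(38/2145) - 1(7/143) = -73/715; a_4 = (-73/715)/(34) = -73/24310
  n = 5: D(5) = 5(5 + 9/2) = 95/2; numerator = -3(-73/24310) - 1(38/2145) = -127/14586; a_5 = (-127/14586)/(95/2) = -127/692835

r = 7/2; a_0 = 1; a_1 = -6/11; a_2 = 7/143; a_3 = 38/2145; a_4 = -73/24310; a_5 = -127/692835


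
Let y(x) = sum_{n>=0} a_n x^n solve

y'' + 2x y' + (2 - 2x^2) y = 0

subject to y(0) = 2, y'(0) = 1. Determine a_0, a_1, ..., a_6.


Ansatz: y(x) = sum_{n>=0} a_n x^n, so y'(x) = sum_{n>=1} n a_n x^(n-1) and y''(x) = sum_{n>=2} n(n-1) a_n x^(n-2).
Substitute into P(x) y'' + Q(x) y' + R(x) y = 0 with P(x) = 1, Q(x) = 2x, R(x) = 2 - 2x^2, and match powers of x.
Initial conditions: a_0 = 2, a_1 = 1.
Setting the coefficient of each power of x to zero and solving order by order (substituting the coefficients already found):
  x^0: 2 a_2 + 2 a_0 = 0  ->  2 a_2 = -2 a_0 = -4  ->  a_2 = -2
  x^1: 6 a_3 + 4 a_1 = 0  ->  6 a_3 = -4 a_1 = -4  ->  a_3 = -2/3
  x^2: 12 a_4 + 6 a_2 - 2 a_0 = 0  ->  12 a_4 = -6 a_2 + 2 a_0 = 16  ->  a_4 = 4/3
  x^3: 20 a_5 + 8 a_3 - 2 a_1 = 0  ->  20 a_5 = -8 a_3 + 2 a_1 = 22/3  ->  a_5 = 11/30
  x^4: 30 a_6 + 10 a_4 - 2 a_2 = 0  ->  30 a_6 = -10 a_4 + 2 a_2 = -52/3  ->  a_6 = -26/45
Truncated series: y(x) = 2 + x - 2 x^2 - (2/3) x^3 + (4/3) x^4 + (11/30) x^5 - (26/45) x^6 + O(x^7).

a_0 = 2; a_1 = 1; a_2 = -2; a_3 = -2/3; a_4 = 4/3; a_5 = 11/30; a_6 = -26/45


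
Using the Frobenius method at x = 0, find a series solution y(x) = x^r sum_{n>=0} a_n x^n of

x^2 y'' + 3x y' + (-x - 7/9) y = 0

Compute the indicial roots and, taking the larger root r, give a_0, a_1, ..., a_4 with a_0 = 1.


Write in Frobenius form y'' + (p(x)/x) y' + (q(x)/x^2) y = 0:
  p(x) = 3,  q(x) = -x - 7/9.
Indicial equation: r(r-1) + (3) r + (-7/9) = 0 -> roots r_1 = 1/3, r_2 = -7/3.
Take r = r_1 = 1/3. Let y(x) = x^r sum_{n>=0} a_n x^n with a_0 = 1.
Substitute y = x^r sum a_n x^n and match x^{r+n}. The recurrence is
  D(n) a_n - 1 a_{n-1} = 0,  where D(n) = (r+n)(r+n-1) + (3)(r+n) + (-7/9).
  a_n = 1 / D(n) * a_{n-1}.
Since the indicial polynomial factors as (r - r_1)(r - r_2), D(n) = (r_1 + n - r_1)(r_1 + n - r_2) = n(n + 8/3).
Evaluating step by step (a_0 = 1):
  n = 1: D(1) = 1(1 + 8/3) = 11/3; numerator = 1(1) = 1; a_1 = (1)/(11/3) = 3/11
  n = 2: D(2) = 2(2 + 8/3) = 28/3; numerator = 1(3/11) = 3/11; a_2 = (3/11)/(28/3) = 9/308
  n = 3: D(3) = 3(3 + 8/3) = 17; numerator = 1(9/308) = 9/308; a_3 = (9/308)/(17) = 9/5236
  n = 4: D(4) = 4(4 + 8/3) = 80/3; numerator = 1(9/5236) = 9/5236; a_4 = (9/5236)/(80/3) = 27/418880

r = 1/3; a_0 = 1; a_1 = 3/11; a_2 = 9/308; a_3 = 9/5236; a_4 = 27/418880
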